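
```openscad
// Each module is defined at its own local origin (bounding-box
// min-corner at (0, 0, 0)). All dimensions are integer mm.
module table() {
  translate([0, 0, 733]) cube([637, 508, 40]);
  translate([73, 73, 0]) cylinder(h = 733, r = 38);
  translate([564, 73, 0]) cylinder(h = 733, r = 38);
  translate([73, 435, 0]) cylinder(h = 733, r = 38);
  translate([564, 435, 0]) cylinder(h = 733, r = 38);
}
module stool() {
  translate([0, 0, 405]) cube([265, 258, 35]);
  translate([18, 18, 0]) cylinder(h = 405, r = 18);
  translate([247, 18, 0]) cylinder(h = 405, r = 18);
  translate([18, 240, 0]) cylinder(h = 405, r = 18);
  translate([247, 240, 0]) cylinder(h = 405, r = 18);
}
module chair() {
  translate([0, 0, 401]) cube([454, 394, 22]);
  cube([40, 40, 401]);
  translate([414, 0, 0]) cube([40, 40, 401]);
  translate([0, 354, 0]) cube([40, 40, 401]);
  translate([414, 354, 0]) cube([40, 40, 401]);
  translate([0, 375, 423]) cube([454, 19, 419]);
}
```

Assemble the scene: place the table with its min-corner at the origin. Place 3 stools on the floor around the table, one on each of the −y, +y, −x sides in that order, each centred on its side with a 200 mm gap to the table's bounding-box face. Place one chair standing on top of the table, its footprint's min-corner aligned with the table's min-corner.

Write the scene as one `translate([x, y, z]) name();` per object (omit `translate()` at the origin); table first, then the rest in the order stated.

table();
translate([186, -458, 0]) stool();
translate([186, 708, 0]) stool();
translate([-465, 125, 0]) stool();
translate([0, 0, 773]) chair();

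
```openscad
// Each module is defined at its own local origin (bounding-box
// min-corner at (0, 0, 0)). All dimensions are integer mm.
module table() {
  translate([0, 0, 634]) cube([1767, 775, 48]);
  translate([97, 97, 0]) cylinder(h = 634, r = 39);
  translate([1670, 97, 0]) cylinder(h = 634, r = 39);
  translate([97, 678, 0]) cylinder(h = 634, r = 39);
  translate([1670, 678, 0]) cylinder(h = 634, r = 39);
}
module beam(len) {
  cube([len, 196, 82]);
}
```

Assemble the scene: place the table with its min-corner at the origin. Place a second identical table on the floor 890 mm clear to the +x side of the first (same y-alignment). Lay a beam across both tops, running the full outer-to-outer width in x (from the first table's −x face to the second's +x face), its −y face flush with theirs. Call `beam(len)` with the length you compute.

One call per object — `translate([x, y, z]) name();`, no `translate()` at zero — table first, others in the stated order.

table();
translate([2657, 0, 0]) table();
translate([0, 0, 682]) beam(4424);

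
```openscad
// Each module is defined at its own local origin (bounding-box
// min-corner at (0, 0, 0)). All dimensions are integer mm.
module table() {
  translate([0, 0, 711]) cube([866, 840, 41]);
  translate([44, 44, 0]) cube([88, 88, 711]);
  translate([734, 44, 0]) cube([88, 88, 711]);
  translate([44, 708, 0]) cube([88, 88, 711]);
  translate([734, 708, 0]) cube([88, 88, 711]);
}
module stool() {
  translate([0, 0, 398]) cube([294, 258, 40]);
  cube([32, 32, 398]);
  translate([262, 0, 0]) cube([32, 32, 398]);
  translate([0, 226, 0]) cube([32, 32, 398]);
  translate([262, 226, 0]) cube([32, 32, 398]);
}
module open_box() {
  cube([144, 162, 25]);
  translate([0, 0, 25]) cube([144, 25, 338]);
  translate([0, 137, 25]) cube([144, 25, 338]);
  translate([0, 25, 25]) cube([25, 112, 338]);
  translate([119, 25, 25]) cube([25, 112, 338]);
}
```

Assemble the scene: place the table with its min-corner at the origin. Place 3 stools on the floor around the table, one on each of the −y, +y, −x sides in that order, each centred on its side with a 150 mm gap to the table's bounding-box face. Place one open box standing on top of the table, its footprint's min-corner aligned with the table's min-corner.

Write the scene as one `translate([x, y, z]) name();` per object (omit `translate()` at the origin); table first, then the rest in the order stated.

table();
translate([286, -408, 0]) stool();
translate([286, 990, 0]) stool();
translate([-444, 291, 0]) stool();
translate([0, 0, 752]) open_box();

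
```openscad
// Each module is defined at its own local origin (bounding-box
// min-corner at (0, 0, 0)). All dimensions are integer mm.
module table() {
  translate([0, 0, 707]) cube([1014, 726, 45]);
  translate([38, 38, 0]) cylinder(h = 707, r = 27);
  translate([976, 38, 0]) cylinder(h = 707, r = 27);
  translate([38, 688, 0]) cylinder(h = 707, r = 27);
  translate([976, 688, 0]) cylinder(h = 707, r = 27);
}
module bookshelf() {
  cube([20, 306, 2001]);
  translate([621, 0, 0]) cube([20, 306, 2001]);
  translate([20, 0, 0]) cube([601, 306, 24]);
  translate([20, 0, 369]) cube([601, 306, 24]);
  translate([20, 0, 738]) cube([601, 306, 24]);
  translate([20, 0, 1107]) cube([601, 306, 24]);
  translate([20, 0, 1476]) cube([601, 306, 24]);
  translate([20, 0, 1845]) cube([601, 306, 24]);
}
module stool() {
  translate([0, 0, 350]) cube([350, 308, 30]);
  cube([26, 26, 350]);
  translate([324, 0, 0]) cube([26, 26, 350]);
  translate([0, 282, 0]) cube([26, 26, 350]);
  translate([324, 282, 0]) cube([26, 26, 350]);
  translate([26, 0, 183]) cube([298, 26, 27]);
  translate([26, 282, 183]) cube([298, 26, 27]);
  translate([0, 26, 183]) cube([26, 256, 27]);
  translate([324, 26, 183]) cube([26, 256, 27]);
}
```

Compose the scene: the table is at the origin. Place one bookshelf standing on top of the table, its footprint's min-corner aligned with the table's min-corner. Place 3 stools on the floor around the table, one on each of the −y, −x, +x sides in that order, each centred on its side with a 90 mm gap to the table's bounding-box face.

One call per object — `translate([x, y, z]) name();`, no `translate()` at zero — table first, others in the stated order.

table();
translate([0, 0, 752]) bookshelf();
translate([332, -398, 0]) stool();
translate([-440, 209, 0]) stool();
translate([1104, 209, 0]) stool();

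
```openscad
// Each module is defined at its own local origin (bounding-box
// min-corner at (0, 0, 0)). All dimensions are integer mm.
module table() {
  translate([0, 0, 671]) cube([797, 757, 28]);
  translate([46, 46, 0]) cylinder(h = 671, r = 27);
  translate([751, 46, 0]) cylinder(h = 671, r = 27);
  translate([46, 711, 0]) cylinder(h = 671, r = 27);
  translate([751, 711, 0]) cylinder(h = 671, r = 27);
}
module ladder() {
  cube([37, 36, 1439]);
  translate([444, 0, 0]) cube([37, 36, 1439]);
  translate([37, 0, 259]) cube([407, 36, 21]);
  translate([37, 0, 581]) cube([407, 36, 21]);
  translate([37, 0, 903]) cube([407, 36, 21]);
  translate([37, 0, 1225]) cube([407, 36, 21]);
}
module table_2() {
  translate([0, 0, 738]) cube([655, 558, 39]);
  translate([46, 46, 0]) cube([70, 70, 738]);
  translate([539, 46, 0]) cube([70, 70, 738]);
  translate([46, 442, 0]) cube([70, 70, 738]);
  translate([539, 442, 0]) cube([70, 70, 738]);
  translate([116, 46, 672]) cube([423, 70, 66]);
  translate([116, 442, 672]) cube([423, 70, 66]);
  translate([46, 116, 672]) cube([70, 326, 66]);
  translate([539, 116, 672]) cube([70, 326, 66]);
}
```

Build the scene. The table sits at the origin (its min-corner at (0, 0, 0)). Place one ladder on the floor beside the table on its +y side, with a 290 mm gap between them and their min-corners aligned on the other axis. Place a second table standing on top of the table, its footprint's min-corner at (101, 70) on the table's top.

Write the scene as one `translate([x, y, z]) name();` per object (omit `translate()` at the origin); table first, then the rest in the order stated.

table();
translate([0, 1047, 0]) ladder();
translate([101, 70, 699]) table_2();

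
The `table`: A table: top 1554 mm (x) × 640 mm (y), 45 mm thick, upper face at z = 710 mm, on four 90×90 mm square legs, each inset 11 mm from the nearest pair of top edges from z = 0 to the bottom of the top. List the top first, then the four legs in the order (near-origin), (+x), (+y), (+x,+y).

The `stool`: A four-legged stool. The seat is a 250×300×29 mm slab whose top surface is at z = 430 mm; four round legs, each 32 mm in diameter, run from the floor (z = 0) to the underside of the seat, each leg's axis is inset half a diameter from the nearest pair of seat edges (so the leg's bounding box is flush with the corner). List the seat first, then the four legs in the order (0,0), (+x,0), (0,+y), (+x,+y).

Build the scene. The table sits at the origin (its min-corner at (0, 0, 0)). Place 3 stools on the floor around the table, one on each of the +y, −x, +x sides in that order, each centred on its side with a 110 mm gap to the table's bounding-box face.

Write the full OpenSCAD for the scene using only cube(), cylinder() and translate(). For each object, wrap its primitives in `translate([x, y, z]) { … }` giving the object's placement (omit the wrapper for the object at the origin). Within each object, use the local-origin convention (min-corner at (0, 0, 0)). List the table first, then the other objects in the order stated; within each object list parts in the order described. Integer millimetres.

translate([0, 0, 665]) cube([1554, 640, 45]);
translate([11, 11, 0]) cube([90, 90, 665]);
translate([1453, 11, 0]) cube([90, 90, 665]);
translate([11, 539, 0]) cube([90, 90, 665]);
translate([1453, 539, 0]) cube([90, 90, 665]);
translate([652, 750, 0]) {
  translate([0, 0, 401]) cube([250, 300, 29]);
  translate([16, 16, 0]) cylinder(h = 401, r = 16);
  translate([234, 16, 0]) cylinder(h = 401, r = 16);
  translate([16, 284, 0]) cylinder(h = 401, r = 16);
  translate([234, 284, 0]) cylinder(h = 401, r = 16);
}
translate([-360, 170, 0]) {
  translate([0, 0, 401]) cube([250, 300, 29]);
  translate([16, 16, 0]) cylinder(h = 401, r = 16);
  translate([234, 16, 0]) cylinder(h = 401, r = 16);
  translate([16, 284, 0]) cylinder(h = 401, r = 16);
  translate([234, 284, 0]) cylinder(h = 401, r = 16);
}
translate([1664, 170, 0]) {
  translate([0, 0, 401]) cube([250, 300, 29]);
  translate([16, 16, 0]) cylinder(h = 401, r = 16);
  translate([234, 16, 0]) cylinder(h = 401, r = 16);
  translate([16, 284, 0]) cylinder(h = 401, r = 16);
  translate([234, 284, 0]) cylinder(h = 401, r = 16);
}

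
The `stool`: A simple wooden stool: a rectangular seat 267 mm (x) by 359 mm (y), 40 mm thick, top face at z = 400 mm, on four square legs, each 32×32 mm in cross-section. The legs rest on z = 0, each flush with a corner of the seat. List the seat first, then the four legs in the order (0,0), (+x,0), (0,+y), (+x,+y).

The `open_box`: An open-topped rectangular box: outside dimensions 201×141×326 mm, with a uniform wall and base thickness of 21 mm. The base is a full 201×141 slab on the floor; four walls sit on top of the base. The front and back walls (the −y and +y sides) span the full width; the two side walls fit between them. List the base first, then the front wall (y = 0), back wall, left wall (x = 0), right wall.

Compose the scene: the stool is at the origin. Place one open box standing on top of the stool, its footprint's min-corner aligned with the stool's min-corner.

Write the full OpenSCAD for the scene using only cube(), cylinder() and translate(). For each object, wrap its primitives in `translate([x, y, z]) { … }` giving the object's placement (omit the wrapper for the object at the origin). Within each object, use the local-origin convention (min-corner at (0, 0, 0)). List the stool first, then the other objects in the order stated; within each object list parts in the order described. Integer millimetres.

translate([0, 0, 360]) cube([267, 359, 40]);
cube([32, 32, 360]);
translate([235, 0, 0]) cube([32, 32, 360]);
translate([0, 327, 0]) cube([32, 32, 360]);
translate([235, 327, 0]) cube([32, 32, 360]);
translate([0, 0, 400]) {
  cube([201, 141, 21]);
  translate([0, 0, 21]) cube([201, 21, 305]);
  translate([0, 120, 21]) cube([201, 21, 305]);
  translate([0, 21, 21]) cube([21, 99, 305]);
  translate([180, 21, 21]) cube([21, 99, 305]);
}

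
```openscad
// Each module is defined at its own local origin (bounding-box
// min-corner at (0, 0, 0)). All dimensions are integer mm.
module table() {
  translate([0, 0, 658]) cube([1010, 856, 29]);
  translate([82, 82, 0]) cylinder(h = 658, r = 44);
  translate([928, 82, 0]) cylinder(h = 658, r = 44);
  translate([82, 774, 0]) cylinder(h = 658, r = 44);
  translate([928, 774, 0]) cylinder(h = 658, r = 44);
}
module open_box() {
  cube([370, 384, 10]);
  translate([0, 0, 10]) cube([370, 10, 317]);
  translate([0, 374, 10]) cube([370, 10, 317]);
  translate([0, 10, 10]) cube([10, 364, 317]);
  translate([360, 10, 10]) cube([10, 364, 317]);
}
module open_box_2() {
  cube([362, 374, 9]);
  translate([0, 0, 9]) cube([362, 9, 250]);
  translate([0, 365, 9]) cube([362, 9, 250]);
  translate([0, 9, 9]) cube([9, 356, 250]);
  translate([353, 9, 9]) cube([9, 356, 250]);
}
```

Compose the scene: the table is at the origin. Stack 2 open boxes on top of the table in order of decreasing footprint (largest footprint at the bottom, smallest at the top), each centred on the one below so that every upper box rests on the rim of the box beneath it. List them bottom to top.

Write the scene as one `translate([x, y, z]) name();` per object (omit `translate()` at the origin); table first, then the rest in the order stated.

table();
translate([320, 236, 687]) open_box();
translate([324, 241, 1014]) open_box_2();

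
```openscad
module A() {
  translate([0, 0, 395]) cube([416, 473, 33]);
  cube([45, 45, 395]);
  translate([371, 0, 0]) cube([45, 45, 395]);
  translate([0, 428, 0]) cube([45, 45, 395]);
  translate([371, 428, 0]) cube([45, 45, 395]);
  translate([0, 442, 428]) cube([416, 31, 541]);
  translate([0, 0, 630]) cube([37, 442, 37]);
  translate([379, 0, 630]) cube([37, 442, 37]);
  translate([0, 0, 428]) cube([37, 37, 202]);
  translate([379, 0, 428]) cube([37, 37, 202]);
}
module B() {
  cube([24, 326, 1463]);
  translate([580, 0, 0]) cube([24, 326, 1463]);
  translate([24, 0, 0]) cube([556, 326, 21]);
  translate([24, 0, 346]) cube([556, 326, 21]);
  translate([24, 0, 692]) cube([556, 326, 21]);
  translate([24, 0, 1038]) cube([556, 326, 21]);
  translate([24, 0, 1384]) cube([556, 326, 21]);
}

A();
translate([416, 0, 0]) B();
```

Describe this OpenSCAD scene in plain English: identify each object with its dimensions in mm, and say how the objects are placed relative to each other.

A is a chair: 416×473 mm seat, 33 mm thick, top at z = 428 mm, on four 45 mm square corner legs flush with the seat edges. A 31 mm thick backrest slab spans the full seat width, extending 541 mm above the seat top, its back face flush with the seat's +y edge. Two armrests of 37×37 mm section run along each side from the seat's front edge to the front of the backrest, top faces 239 mm above the seat top and outer faces flush with the seat's x-edges; a 37×37 mm post under the front of each armrest stands on the seat at the front corner.

B is an open bookshelf. Two side panels, each 24 mm thick, 326 mm deep and 1463 mm tall, stand 604 mm apart (outside-to-outside). Between them sit 5 shelves, each 21 mm thick and 326 mm deep, spanning the full gap between the sides. The bottom shelf rests on the floor (its underside at z = 0) and the clear gap between one shelf's top and the next shelf's underside is 325 mm.

The bookshelf is against the chair's +x side, with their −y faces flush.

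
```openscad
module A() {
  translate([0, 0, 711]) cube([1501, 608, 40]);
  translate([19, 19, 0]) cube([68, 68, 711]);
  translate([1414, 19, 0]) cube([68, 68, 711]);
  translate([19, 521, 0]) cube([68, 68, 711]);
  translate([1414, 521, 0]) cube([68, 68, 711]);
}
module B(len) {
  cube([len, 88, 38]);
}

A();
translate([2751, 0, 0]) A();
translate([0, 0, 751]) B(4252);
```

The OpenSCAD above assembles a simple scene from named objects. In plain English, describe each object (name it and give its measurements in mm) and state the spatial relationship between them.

A is a rectangular dining table. The top is 1501×608×40 mm with its upper surface at z = 751 mm. It stands on four 68×68 mm square legs, each inset 19 mm from the nearest pair of top edges, running from the floor to the underside of the top.

B is a rectangular beam 4252 mm long (x), 88 mm deep (y), 38 mm thick (z).

The beam spans the tops of two tables placed 1250 mm apart, resting at z = 751 mm.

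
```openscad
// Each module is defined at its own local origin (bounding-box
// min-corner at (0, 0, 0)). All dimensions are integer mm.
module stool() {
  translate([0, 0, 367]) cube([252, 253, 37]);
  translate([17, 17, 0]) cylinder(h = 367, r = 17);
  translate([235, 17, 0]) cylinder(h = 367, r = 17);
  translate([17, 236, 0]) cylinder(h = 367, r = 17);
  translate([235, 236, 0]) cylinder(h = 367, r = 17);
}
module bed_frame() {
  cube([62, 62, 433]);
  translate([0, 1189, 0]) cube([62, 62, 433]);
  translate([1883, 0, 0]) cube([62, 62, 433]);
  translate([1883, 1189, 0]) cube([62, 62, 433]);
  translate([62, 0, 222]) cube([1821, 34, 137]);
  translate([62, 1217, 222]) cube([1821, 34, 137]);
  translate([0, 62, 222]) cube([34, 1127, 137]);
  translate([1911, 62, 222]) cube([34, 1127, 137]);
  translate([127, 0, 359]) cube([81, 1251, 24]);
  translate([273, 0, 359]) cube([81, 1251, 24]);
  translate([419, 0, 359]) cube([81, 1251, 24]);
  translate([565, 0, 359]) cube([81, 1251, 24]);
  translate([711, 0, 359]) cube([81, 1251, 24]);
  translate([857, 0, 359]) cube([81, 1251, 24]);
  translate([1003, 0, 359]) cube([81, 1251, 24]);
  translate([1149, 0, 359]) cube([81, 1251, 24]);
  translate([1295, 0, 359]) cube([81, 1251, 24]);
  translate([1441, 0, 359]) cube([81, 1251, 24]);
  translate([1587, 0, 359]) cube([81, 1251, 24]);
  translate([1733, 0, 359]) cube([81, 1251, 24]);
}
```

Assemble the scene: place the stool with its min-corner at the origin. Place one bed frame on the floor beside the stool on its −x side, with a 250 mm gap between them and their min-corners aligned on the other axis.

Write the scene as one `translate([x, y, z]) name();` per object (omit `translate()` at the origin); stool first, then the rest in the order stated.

stool();
translate([-2195, 0, 0]) bed_frame();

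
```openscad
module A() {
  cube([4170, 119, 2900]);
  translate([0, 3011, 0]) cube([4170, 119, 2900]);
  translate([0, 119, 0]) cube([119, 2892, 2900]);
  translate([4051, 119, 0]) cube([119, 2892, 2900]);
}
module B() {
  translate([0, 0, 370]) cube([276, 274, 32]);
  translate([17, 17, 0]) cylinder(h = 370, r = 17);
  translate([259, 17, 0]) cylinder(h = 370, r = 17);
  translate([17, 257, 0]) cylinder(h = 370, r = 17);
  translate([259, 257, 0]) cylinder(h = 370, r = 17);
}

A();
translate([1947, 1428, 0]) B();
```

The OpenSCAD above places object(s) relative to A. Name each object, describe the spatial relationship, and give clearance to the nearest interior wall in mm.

Clearances: x = 1828, y = 1309; minimum 1309 mm.

A is a house frame. B is a stool. The stool sits inside the house frame, centred. The clearance to the nearest interior wall is 1309 mm.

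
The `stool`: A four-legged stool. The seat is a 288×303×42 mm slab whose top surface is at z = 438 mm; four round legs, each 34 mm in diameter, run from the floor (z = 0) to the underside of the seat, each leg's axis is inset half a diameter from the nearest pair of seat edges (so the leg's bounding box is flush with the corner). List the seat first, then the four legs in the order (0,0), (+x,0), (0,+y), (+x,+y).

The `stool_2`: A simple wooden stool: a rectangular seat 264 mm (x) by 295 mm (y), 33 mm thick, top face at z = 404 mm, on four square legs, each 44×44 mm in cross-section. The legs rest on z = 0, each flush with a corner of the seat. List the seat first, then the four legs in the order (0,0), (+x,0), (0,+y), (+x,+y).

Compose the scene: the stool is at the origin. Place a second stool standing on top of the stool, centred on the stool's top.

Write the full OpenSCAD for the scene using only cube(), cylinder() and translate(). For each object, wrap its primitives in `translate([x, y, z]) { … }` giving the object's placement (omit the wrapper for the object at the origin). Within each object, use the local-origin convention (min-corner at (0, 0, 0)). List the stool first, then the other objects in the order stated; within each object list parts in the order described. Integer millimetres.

translate([0, 0, 396]) cube([288, 303, 42]);
translate([17, 17, 0]) cylinder(h = 396, r = 17);
translate([271, 17, 0]) cylinder(h = 396, r = 17);
translate([17, 286, 0]) cylinder(h = 396, r = 17);
translate([271, 286, 0]) cylinder(h = 396, r = 17);
translate([12, 4, 438]) {
  translate([0, 0, 371]) cube([264, 295, 33]);
  cube([44, 44, 371]);
  translate([220, 0, 0]) cube([44, 44, 371]);
  translate([0, 251, 0]) cube([44, 44, 371]);
  translate([220, 251, 0]) cube([44, 44, 371]);
}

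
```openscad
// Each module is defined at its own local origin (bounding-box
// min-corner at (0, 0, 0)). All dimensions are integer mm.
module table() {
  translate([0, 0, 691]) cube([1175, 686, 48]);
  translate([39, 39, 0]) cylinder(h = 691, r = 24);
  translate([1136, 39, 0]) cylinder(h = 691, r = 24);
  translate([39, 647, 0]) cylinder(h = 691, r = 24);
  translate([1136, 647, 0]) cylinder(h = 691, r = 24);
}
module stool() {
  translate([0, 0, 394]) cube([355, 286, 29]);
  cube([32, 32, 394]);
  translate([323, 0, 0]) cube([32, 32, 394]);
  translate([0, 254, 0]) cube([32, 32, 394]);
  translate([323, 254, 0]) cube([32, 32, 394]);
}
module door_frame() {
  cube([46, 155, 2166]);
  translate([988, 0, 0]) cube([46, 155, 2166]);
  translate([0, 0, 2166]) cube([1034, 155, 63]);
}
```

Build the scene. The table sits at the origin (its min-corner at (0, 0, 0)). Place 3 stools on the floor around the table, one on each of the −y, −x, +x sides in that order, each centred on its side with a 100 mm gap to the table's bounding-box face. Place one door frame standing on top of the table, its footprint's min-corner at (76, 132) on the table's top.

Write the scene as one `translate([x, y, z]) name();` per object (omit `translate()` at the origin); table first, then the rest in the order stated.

table();
translate([410, -386, 0]) stool();
translate([-455, 200, 0]) stool();
translate([1275, 200, 0]) stool();
translate([76, 132, 739]) door_frame();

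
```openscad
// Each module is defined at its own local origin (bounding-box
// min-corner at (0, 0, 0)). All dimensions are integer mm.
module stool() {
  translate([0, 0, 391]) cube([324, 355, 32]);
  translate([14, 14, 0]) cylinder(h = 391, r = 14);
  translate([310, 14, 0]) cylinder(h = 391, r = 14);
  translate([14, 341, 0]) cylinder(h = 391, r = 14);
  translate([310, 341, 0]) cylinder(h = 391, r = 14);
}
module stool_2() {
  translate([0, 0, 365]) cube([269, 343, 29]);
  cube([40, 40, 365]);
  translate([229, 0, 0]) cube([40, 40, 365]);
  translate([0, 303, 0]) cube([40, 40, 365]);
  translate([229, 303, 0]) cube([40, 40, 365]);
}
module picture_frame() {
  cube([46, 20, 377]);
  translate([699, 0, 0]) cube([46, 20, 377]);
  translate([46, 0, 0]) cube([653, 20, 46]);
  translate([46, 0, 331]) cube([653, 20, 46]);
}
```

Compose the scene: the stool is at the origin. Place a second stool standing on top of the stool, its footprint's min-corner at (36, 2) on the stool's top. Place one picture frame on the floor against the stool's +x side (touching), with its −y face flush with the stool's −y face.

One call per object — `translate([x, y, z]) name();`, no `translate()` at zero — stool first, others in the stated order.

stool();
translate([36, 2, 423]) stool_2();
translate([324, 0, 0]) picture_frame();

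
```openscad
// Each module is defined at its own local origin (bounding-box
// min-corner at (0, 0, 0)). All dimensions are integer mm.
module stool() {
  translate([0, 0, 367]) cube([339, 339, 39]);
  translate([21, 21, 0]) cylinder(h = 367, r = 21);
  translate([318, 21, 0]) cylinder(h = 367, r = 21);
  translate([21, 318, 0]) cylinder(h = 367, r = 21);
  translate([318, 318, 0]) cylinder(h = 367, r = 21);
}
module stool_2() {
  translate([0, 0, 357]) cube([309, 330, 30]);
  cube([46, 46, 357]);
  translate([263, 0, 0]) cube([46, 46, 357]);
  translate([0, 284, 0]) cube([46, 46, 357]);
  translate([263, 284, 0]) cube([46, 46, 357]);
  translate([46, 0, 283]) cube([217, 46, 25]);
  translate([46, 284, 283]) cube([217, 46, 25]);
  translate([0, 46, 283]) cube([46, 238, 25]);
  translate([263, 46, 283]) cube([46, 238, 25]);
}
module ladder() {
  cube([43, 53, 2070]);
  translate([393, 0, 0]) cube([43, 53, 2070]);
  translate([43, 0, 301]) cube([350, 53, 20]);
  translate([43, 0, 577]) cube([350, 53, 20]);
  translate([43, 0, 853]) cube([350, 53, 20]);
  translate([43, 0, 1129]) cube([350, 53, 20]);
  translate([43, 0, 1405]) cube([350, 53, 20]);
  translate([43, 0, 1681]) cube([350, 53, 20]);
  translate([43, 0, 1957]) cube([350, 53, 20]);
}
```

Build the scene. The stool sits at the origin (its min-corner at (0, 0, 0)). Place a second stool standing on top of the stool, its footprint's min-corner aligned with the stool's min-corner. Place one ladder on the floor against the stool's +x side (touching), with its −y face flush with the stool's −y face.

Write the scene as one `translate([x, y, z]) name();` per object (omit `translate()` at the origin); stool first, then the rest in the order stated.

stool();
translate([0, 0, 406]) stool_2();
translate([339, 0, 0]) ladder();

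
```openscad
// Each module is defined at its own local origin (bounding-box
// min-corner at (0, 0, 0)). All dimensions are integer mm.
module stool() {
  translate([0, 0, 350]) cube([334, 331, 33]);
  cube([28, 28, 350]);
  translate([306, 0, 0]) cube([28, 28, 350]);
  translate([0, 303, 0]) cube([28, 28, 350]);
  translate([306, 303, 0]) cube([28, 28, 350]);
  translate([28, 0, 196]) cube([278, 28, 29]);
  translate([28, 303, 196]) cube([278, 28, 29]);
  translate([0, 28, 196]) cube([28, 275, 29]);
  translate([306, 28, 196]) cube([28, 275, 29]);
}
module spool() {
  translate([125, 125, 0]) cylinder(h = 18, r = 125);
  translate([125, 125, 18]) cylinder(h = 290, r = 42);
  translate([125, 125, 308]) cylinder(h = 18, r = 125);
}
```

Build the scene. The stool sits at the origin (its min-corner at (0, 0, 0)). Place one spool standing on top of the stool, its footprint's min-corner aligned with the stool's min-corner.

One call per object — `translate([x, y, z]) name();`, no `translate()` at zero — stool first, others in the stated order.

stool();
translate([0, 0, 383]) spool();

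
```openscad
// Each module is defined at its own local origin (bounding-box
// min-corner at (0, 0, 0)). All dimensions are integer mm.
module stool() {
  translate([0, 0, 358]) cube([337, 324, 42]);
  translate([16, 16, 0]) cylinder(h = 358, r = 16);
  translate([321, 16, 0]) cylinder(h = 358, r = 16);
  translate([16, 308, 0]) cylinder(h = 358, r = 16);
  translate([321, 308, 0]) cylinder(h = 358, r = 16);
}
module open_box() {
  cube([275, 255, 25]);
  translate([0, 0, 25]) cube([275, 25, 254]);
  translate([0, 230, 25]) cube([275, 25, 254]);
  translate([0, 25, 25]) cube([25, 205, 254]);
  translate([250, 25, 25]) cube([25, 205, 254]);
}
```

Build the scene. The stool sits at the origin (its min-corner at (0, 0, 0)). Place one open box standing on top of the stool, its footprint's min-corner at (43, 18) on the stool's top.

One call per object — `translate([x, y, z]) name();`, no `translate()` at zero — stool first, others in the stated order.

stool();
translate([43, 18, 400]) open_box();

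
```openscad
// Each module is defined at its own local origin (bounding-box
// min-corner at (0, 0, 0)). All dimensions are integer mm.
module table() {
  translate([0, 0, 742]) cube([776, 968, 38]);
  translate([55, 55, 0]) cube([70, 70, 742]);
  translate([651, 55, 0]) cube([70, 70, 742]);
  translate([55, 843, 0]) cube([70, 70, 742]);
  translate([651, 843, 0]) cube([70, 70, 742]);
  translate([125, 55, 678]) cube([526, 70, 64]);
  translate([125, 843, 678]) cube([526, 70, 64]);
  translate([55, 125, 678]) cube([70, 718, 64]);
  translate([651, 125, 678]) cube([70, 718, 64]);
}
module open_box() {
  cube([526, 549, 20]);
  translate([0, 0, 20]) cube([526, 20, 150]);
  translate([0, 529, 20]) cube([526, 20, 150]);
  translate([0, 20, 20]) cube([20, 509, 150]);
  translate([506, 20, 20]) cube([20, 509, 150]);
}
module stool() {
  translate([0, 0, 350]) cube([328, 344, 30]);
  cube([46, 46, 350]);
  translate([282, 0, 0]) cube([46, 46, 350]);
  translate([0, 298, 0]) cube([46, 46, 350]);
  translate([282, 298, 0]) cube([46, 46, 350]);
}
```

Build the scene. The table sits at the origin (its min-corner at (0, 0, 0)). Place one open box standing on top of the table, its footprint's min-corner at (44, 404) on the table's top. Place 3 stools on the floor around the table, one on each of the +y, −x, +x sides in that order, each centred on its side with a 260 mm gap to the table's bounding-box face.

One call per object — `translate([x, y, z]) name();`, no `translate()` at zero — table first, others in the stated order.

table();
translate([44, 404, 780]) open_box();
translate([224, 1228, 0]) stool();
translate([-588, 312, 0]) stool();
translate([1036, 312, 0]) stool();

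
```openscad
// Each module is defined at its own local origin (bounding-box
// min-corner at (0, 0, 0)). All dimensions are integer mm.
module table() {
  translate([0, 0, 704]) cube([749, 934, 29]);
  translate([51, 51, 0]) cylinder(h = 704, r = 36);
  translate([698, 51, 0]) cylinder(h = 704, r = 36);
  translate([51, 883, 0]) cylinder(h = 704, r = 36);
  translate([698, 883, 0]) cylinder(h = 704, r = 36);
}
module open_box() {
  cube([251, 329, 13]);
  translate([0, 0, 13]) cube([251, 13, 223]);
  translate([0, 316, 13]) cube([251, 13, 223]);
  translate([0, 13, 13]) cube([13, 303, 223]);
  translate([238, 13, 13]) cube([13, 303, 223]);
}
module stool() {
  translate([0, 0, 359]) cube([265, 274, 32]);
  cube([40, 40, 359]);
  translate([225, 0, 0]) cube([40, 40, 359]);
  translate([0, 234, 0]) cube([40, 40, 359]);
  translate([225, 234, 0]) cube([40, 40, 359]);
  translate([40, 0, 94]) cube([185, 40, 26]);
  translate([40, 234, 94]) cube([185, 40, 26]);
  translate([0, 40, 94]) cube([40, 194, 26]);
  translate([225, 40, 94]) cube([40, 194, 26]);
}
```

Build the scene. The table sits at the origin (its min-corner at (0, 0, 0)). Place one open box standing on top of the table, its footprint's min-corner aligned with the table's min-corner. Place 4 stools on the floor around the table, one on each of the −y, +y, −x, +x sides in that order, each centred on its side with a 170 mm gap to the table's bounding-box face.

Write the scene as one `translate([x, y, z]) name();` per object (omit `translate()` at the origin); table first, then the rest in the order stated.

table();
translate([0, 0, 733]) open_box();
translate([242, -444, 0]) stool();
translate([242, 1104, 0]) stool();
translate([-435, 330, 0]) stool();
translate([919, 330, 0]) stool();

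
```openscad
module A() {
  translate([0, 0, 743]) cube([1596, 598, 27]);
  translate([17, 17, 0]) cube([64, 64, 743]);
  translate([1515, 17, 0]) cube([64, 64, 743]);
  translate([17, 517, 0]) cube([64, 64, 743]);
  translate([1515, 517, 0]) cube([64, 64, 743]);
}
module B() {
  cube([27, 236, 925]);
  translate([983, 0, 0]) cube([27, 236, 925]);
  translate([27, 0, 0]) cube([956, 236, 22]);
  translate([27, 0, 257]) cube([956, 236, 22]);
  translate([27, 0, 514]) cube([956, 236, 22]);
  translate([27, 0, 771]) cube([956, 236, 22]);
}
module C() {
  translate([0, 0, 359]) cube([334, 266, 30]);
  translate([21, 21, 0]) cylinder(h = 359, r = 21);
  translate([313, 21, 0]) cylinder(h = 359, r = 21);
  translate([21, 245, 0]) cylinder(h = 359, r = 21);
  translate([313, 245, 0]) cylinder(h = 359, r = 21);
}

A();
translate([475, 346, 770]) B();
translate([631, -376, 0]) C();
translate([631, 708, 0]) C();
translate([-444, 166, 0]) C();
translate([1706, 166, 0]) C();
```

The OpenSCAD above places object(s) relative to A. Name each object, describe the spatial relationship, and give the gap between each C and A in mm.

A is a table. B is a bookshelf. C is a stool. The bookshelf is on top of the table. Four stools sit around the table at the −y, +y, −x, +x sides. The gap between each stool and the table is 110 mm.

Each stool's nearest face is 110 mm from the table's bounding box.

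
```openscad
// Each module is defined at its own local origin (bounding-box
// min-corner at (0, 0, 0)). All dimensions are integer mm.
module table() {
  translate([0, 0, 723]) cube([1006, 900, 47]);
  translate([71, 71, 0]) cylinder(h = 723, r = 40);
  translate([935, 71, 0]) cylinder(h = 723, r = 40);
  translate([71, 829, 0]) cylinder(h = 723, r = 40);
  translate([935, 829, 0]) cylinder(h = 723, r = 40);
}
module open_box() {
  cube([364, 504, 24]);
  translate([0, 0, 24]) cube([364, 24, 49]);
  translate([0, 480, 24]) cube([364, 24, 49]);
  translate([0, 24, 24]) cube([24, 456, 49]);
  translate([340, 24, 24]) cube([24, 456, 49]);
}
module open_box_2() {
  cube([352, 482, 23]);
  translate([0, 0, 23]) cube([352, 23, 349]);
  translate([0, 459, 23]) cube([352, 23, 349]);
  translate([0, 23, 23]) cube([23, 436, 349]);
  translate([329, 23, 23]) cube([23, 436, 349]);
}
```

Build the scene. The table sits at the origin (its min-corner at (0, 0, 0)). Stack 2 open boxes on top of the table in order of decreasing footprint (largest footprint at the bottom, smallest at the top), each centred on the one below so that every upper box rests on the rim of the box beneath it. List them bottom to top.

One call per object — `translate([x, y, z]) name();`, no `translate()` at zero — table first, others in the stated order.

table();
translate([321, 198, 770]) open_box();
translate([327, 209, 843]) open_box_2();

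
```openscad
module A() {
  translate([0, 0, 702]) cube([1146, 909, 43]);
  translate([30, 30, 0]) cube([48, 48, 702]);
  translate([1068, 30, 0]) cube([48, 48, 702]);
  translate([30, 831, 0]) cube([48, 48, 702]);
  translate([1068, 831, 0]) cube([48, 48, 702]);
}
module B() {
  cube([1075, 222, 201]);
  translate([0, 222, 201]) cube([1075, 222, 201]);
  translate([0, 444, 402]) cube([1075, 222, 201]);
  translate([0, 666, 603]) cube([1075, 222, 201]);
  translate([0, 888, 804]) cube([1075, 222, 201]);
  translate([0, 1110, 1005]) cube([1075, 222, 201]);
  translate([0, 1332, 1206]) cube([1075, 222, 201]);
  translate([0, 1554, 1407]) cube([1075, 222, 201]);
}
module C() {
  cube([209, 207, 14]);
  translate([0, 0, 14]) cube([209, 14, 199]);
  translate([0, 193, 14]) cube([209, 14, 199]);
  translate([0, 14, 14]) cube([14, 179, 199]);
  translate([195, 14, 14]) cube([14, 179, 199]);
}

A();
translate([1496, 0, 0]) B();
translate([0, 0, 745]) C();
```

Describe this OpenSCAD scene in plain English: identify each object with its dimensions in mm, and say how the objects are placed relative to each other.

A is a table with a 1146×909 mm rectangular top, 43 mm thick, top surface at z = 745 mm, supported by four 48×48 mm square legs, each inset 30 mm from the nearest pair of top edges, running from the floor.

B is a straight staircase of 8 solid steps. Each step is 1075 mm wide (x), 222 mm deep (y, the going) and 201 mm tall (the rise). The first step rests on the floor; each subsequent step sits one going further in +y and one rise higher in +z, directly behind and above the previous step with no overlap.

C is an open storage box with external size 209×207×213 mm and wall thickness 14 mm (the base is also 14 mm thick). The base covers the whole footprint; the four walls stand on the base, with the y-facing walls full-width and the x-facing walls fitting between their inner faces.

The staircase is on the floor beside the table on its +x side. The open box is on top of the table.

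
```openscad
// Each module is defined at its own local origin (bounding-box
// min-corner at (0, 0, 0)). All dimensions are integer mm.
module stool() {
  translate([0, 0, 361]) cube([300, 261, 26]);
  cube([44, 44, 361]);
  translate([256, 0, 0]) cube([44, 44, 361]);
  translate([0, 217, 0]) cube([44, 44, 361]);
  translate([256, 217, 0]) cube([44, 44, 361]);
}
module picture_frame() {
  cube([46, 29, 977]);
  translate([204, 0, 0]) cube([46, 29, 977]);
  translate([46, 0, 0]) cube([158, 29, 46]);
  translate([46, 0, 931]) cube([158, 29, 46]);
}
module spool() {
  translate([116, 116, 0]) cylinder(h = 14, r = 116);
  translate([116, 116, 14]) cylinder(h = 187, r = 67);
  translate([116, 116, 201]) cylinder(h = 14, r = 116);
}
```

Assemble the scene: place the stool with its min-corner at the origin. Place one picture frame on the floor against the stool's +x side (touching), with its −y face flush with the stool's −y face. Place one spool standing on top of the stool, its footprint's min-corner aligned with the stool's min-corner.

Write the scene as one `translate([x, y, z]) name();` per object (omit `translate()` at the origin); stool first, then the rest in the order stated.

stool();
translate([300, 0, 0]) picture_frame();
translate([0, 0, 387]) spool();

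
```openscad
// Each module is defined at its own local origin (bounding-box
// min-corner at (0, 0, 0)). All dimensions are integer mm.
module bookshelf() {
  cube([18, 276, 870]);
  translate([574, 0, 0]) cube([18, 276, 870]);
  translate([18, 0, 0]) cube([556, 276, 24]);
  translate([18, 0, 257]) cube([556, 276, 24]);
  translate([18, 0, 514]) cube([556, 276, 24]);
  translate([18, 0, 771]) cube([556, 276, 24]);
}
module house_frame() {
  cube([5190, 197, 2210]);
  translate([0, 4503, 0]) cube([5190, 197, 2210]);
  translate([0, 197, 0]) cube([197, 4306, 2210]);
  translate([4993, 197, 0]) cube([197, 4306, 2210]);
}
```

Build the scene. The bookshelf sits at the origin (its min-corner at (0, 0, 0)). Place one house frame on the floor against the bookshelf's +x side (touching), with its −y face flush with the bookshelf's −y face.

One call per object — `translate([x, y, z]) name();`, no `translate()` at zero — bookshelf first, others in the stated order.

bookshelf();
translate([592, 0, 0]) house_frame();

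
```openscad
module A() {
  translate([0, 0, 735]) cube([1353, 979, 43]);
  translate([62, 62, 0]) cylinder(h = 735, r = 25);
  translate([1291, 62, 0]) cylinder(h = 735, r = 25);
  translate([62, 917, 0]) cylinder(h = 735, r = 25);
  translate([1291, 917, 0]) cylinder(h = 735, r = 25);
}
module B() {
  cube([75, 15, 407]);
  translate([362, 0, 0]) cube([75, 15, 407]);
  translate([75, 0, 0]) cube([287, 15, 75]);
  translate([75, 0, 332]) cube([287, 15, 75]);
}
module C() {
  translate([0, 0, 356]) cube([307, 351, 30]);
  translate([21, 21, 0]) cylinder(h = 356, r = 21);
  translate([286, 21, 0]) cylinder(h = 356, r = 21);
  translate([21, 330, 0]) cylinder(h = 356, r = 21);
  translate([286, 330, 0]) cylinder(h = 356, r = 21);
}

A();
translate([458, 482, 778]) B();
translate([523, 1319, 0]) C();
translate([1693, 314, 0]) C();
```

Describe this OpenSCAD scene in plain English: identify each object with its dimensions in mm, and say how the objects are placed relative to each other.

A is a table with a 1353×979 mm rectangular top, 43 mm thick, top surface at z = 778 mm, supported by four round legs of 50 mm diameter, each leg's bounding box inset 37 mm from the nearest pair of top edges, running from the floor.

B is a picture frame with a 287×257 mm rectangular opening (x by z) and a uniform 75 mm border on every side. Frame depth is 15 mm along y. It is built from two vertical stiles running the full outside height and two horizontal rails spanning the gap between the stiles.

C is a four-legged stool. The seat is a 307×351×30 mm slab whose top surface is at z = 386 mm; four round legs, each 42 mm in diameter, run from the floor (z = 0) to the underside of the seat, each leg's axis is inset half a diameter from the nearest pair of seat edges (so the leg's bounding box is flush with the corner).

The picture frame is on top of the table, centred. Two stools sit around the table at the +y, +x sides.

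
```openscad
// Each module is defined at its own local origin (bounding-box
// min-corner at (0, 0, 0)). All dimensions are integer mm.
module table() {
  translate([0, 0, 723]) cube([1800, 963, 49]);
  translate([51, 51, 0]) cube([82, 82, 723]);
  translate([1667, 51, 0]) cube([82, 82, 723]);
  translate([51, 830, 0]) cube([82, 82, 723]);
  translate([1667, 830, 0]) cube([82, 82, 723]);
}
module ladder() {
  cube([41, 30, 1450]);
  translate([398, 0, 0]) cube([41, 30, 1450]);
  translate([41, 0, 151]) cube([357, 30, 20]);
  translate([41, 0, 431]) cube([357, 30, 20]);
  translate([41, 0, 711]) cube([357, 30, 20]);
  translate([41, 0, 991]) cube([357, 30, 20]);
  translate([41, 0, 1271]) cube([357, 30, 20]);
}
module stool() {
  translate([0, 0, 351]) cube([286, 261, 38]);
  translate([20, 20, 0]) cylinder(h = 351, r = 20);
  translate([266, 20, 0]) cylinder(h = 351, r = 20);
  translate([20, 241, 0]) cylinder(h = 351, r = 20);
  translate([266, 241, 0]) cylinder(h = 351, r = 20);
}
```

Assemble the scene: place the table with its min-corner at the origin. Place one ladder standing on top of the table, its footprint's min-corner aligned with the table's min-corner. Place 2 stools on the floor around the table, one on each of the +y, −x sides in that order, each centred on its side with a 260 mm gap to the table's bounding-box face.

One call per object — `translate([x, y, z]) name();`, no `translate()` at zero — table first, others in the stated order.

table();
translate([0, 0, 772]) ladder();
translate([757, 1223, 0]) stool();
translate([-546, 351, 0]) stool();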